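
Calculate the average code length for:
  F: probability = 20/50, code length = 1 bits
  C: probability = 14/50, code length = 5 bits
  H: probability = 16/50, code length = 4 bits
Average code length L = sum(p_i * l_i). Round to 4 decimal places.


Weighted contributions p_i * l_i:
  F: (20/50) * 1 = 20/50
  C: (14/50) * 5 = 70/50
  H: (16/50) * 4 = 64/50
Sum = (20 + 70 + 64)/50 = 154/50

L = 154/50 = 3.0800 bits/symbol


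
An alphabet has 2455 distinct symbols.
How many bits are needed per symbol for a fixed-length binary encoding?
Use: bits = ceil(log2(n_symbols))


log2(2455) = 11.2615
Bracket: 2^11 = 2048 < 2455 <= 2^12 = 4096
So ceil(log2(2455)) = 12

bits = ceil(log2(2455)) = ceil(11.2615) = 12 bits


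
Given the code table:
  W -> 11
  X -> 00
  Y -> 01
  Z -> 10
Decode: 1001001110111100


Decoding:
10 -> Z
01 -> Y
00 -> X
11 -> W
10 -> Z
11 -> W
11 -> W
00 -> X


Result: ZYXWZWWX


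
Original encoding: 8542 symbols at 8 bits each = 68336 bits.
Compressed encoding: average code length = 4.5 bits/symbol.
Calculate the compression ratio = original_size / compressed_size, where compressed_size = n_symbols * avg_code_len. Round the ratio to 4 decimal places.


original_size = n_symbols * orig_bits = 8542 * 8 = 68336 bits
compressed_size = n_symbols * avg_code_len = 8542 * 4.5 = 38439.0 bits
ratio = original_size / compressed_size = 68336 / 38439.0 = 1.7778

Compression ratio = 1.7778


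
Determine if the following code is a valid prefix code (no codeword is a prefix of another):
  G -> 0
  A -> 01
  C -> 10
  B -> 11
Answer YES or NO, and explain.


Checking each pair (does one codeword prefix another?):
  G='0' vs A='01': prefix -- VIOLATION

NO -- this is NOT a valid prefix code. G (0) is a prefix of A (01).


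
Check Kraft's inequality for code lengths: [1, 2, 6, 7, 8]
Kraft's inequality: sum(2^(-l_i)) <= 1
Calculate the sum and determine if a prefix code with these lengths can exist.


Sum = 2^(-1) + 2^(-2) + 2^(-6) + 2^(-7) + 2^(-8)
    = 0.5 + 0.25 + 0.015625 + 0.0078125 + 0.00390625
    = 199/256 = 0.77734375
Since 0.77734375 <= 1, Kraft's inequality IS satisfied.
A prefix code with these lengths CAN exist.

Kraft sum = 0.77734375. Satisfied.


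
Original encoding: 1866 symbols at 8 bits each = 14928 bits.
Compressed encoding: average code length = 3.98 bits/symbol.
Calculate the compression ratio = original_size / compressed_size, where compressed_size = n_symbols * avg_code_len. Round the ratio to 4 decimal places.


original_size = n_symbols * orig_bits = 1866 * 8 = 14928 bits
compressed_size = n_symbols * avg_code_len = 1866 * 3.98 = 7426.68 bits
ratio = original_size / compressed_size = 14928 / 7426.68 = 2.0101

Compression ratio = 2.0101


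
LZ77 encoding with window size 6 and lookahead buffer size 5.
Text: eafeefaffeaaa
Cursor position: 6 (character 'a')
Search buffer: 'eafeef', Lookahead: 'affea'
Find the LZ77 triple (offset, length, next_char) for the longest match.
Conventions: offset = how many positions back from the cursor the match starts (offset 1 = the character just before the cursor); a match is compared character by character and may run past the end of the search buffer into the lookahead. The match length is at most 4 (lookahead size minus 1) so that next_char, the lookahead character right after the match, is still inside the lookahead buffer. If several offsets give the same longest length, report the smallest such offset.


Try each offset into the search buffer:
  offset=1 (pos 5, char 'f'): match length 0
  offset=2 (pos 4, char 'e'): match length 0
  offset=3 (pos 3, char 'e'): match length 0
  offset=4 (pos 2, char 'f'): match length 0
  offset=5 (pos 1, char 'a'): match length 2
  offset=6 (pos 0, char 'e'): match length 0
Longest match has length 2 at offset 5.
next_char = character at position 6 + 2 = 8 -> 'f'

Best match: offset=5, length=2 (matching 'af' starting at position 1)
LZ77 triple: (5, 2, 'f')


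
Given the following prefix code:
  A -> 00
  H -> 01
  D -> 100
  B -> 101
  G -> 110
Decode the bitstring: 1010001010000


Decoding step by step:
Bits 101 -> B
Bits 00 -> A
Bits 01 -> H
Bits 01 -> H
Bits 00 -> A
Bits 00 -> A


Decoded message: BAHHAA


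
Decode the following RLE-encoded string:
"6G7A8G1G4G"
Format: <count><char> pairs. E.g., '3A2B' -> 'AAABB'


Expanding each <count><char> pair:
  6G -> 'GGGGGG'
  7A -> 'AAAAAAA'
  8G -> 'GGGGGGGG'
  1G -> 'G'
  4G -> 'GGGG'

Decoded = GGGGGGAAAAAAAGGGGGGGGGGGGG


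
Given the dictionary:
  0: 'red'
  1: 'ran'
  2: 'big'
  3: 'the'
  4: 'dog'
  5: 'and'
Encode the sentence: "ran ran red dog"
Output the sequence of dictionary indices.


Look up each word in the dictionary:
  'ran' -> 1
  'ran' -> 1
  'red' -> 0
  'dog' -> 4

Encoded: [1, 1, 0, 4]


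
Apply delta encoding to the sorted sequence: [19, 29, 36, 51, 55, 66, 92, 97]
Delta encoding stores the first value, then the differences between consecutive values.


First value: 19
Deltas:
  29 - 19 = 10
  36 - 29 = 7
  51 - 36 = 15
  55 - 51 = 4
  66 - 55 = 11
  92 - 66 = 26
  97 - 92 = 5


Delta encoded: [19, 10, 7, 15, 4, 11, 26, 5]


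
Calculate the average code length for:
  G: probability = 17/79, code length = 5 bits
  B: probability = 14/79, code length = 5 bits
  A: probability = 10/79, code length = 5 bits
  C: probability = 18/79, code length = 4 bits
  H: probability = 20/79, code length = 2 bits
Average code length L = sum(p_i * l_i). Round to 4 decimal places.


Weighted contributions p_i * l_i:
  G: (17/79) * 5 = 85/79
  B: (14/79) * 5 = 70/79
  A: (10/79) * 5 = 50/79
  C: (18/79) * 4 = 72/79
  H: (20/79) * 2 = 40/79
Sum = (85 + 70 + 50 + 72 + 40)/79 = 317/79

L = 317/79 = 4.0127 bits/symbol


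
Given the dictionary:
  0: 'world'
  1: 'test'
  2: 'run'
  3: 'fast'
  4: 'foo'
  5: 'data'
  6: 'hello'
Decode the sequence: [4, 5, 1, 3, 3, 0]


Look up each index in the dictionary:
  4 -> 'foo'
  5 -> 'data'
  1 -> 'test'
  3 -> 'fast'
  3 -> 'fast'
  0 -> 'world'

Decoded: "foo data test fast fast world"


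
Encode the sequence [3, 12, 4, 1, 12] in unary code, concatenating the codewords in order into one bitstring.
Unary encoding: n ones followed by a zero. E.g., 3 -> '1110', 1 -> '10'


Encode each number as n ones followed by a terminating 0:
  3 -> 1110 (4 bits)
  12 -> 1111111111110 (13 bits)
  4 -> 11110 (5 bits)
  1 -> 10 (2 bits)
  12 -> 1111111111110 (13 bits)
Total length = 4 + 13 + 5 + 2 + 13 = 37 bits.

Unary([3, 12, 4, 1, 12]) = 1110111111111111011110101111111111110 (37 bits)


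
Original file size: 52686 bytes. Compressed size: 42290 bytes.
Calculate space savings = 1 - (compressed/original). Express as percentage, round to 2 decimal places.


ratio = compressed/original = 42290/52686 = 0.80268
savings = 1 - ratio = 1 - 0.80268 = 0.19732
as a percentage: 0.19732 * 100 = 19.73%

Space savings = 1 - 42290/52686 = 19.73%


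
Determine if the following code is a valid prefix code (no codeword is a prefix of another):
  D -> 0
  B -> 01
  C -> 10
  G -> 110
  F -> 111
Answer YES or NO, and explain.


Checking each pair (does one codeword prefix another?):
  D='0' vs B='01': prefix -- VIOLATION

NO -- this is NOT a valid prefix code. D (0) is a prefix of B (01).


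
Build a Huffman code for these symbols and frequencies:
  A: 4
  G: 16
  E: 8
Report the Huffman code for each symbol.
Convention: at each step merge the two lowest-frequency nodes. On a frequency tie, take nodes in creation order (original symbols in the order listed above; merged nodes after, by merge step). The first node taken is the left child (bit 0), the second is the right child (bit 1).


Huffman tree construction:
Step 1: Merge A(4) + E(8) = 12
Step 2: Merge (A+E)(12) + G(16) = 28
Read each symbol's code off the tree from the root (left child = 0, right child = 1).

Codes:
  A: 00 (length 2)
  G: 1 (length 1)
  E: 01 (length 2)
Average code length: 40/28 = 1.4286 bits/symbol


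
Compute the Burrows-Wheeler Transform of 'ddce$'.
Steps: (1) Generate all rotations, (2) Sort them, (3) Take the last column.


Rotations (sorted):
  0: $ddce -> last char: e
  1: ce$dd -> last char: d
  2: dce$d -> last char: d
  3: ddce$ -> last char: $
  4: e$ddc -> last char: c


BWT = edd$c


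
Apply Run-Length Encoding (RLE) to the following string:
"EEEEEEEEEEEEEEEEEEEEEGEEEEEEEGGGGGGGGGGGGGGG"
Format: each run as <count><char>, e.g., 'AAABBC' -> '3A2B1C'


Scanning runs left to right:
  i=0: run of 'E' x 21 -> '21E'
  i=21: run of 'G' x 1 -> '1G'
  i=22: run of 'E' x 7 -> '7E'
  i=29: run of 'G' x 15 -> '15G'

RLE = 21E1G7E15G


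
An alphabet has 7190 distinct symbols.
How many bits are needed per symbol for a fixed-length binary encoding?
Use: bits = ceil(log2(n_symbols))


log2(7190) = 12.8118
Bracket: 2^12 = 4096 < 7190 <= 2^13 = 8192
So ceil(log2(7190)) = 13

bits = ceil(log2(7190)) = ceil(12.8118) = 13 bits


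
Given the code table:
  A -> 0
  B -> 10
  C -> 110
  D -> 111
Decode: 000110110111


Decoding:
0 -> A
0 -> A
0 -> A
110 -> C
110 -> C
111 -> D


Result: AAACCD


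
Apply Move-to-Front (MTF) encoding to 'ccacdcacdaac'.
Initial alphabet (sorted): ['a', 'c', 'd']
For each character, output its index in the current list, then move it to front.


MTF encoding:
'c': index 1 in ['a', 'c', 'd'] -> ['c', 'a', 'd']
'c': index 0 in ['c', 'a', 'd'] -> ['c', 'a', 'd']
'a': index 1 in ['c', 'a', 'd'] -> ['a', 'c', 'd']
'c': index 1 in ['a', 'c', 'd'] -> ['c', 'a', 'd']
'd': index 2 in ['c', 'a', 'd'] -> ['d', 'c', 'a']
'c': index 1 in ['d', 'c', 'a'] -> ['c', 'd', 'a']
'a': index 2 in ['c', 'd', 'a'] -> ['a', 'c', 'd']
'c': index 1 in ['a', 'c', 'd'] -> ['c', 'a', 'd']
'd': index 2 in ['c', 'a', 'd'] -> ['d', 'c', 'a']
'a': index 2 in ['d', 'c', 'a'] -> ['a', 'd', 'c']
'a': index 0 in ['a', 'd', 'c'] -> ['a', 'd', 'c']
'c': index 2 in ['a', 'd', 'c'] -> ['c', 'a', 'd']


Output: [1, 0, 1, 1, 2, 1, 2, 1, 2, 2, 0, 2]


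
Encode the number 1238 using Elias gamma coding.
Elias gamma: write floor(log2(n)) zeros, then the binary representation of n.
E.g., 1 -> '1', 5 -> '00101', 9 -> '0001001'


num_bits = floor(log2(1238)) + 1 = 11
leading_zeros = num_bits - 1 = 10
binary(1238) = 10011010110

Elias gamma(1238) = '0000000000' + '10011010110' = 000000000010011010110 (21 bits)


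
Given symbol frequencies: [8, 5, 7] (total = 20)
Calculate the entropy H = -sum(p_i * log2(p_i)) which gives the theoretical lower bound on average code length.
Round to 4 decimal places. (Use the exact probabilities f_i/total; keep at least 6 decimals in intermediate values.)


Per-symbol terms -p_i * log2(p_i) with p_i = f_i/20:
  p = 8/20 = 0.400000: log2(p) = -1.321928, -p*log2(p) = 0.528771
  p = 5/20 = 0.250000: log2(p) = -2.000000, -p*log2(p) = 0.500000
  p = 7/20 = 0.350000: log2(p) = -1.514573, -p*log2(p) = 0.530101
H = 0.528771 + 0.500000 + 0.530101 = 1.558872

H = 1.5589 bits/symbol


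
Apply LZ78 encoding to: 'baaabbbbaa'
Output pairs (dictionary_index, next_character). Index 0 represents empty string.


LZ78 encoding steps:
Dictionary: {0: ''}
Step 1: w='' (idx 0), next='b' -> output (0, 'b'), add 'b' as idx 1
Step 2: w='' (idx 0), next='a' -> output (0, 'a'), add 'a' as idx 2
Step 3: w='a' (idx 2), next='a' -> output (2, 'a'), add 'aa' as idx 3
Step 4: w='b' (idx 1), next='b' -> output (1, 'b'), add 'bb' as idx 4
Step 5: w='bb' (idx 4), next='a' -> output (4, 'a'), add 'bba' as idx 5
Step 6: w='a' (idx 2), end of input -> output (2, '')


Encoded: [(0, 'b'), (0, 'a'), (2, 'a'), (1, 'b'), (4, 'a'), (2, '')]


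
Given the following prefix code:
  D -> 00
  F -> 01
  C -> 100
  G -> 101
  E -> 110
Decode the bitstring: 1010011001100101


Decoding step by step:
Bits 101 -> G
Bits 00 -> D
Bits 110 -> E
Bits 01 -> F
Bits 100 -> C
Bits 101 -> G


Decoded message: GDEFCG


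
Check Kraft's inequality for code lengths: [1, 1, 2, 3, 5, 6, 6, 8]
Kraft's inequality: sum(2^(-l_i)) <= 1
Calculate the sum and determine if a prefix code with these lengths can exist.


Sum = 2^(-1) + 2^(-1) + 2^(-2) + 2^(-3) + 2^(-5) + 2^(-6) + 2^(-6) + 2^(-8)
    = 0.5 + 0.5 + 0.25 + 0.125 + 0.03125 + 0.015625 + 0.015625 + 0.00390625
    = 369/256 = 1.44140625
Since 1.44140625 > 1, Kraft's inequality is NOT satisfied.
A prefix code with these lengths CANNOT exist.

Kraft sum = 1.44140625. Not satisfied.


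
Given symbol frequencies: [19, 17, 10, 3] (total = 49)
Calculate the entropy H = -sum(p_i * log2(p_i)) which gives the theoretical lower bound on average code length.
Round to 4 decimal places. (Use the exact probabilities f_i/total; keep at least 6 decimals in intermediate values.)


Per-symbol terms -p_i * log2(p_i) with p_i = f_i/49:
  p = 19/49 = 0.387755: log2(p) = -1.366782, -p*log2(p) = 0.529977
  p = 17/49 = 0.346939: log2(p) = -1.527247, -p*log2(p) = 0.529861
  p = 10/49 = 0.204082: log2(p) = -2.292782, -p*log2(p) = 0.467915
  p = 3/49 = 0.061224: log2(p) = -4.029747, -p*log2(p) = 0.246719
H = 0.529977 + 0.529861 + 0.467915 + 0.246719 = 1.774472

H = 1.7745 bits/symbol


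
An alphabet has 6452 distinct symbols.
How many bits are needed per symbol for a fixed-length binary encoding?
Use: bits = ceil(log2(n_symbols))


log2(6452) = 12.6555
Bracket: 2^12 = 4096 < 6452 <= 2^13 = 8192
So ceil(log2(6452)) = 13

bits = ceil(log2(6452)) = ceil(12.6555) = 13 bits


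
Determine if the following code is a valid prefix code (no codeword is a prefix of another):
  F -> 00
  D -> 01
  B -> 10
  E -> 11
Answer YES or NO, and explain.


Checking each pair (does one codeword prefix another?):
  F='00' vs D='01': no prefix
  F='00' vs B='10': no prefix
  F='00' vs E='11': no prefix
  D='01' vs F='00': no prefix
  D='01' vs B='10': no prefix
  D='01' vs E='11': no prefix
  B='10' vs F='00': no prefix
  B='10' vs D='01': no prefix
  B='10' vs E='11': no prefix
  E='11' vs F='00': no prefix
  E='11' vs D='01': no prefix
  E='11' vs B='10': no prefix
No violation found over all pairs.

YES -- this is a valid prefix code. No codeword is a prefix of any other codeword.


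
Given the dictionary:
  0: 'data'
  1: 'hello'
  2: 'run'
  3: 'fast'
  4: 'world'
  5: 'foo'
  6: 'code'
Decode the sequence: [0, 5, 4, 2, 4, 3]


Look up each index in the dictionary:
  0 -> 'data'
  5 -> 'foo'
  4 -> 'world'
  2 -> 'run'
  4 -> 'world'
  3 -> 'fast'

Decoded: "data foo world run world fast"


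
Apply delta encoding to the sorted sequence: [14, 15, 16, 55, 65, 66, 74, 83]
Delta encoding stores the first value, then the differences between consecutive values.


First value: 14
Deltas:
  15 - 14 = 1
  16 - 15 = 1
  55 - 16 = 39
  65 - 55 = 10
  66 - 65 = 1
  74 - 66 = 8
  83 - 74 = 9


Delta encoded: [14, 1, 1, 39, 10, 1, 8, 9]


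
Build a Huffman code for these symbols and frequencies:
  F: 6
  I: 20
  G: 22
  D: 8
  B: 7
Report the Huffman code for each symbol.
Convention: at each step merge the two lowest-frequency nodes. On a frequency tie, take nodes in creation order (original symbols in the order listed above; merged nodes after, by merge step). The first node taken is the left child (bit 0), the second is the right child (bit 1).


Huffman tree construction:
Step 1: Merge F(6) + B(7) = 13
Step 2: Merge D(8) + (F+B)(13) = 21
Step 3: Merge I(20) + (D+(F+B))(21) = 41
Step 4: Merge G(22) + (I+(D+(F+B)))(41) = 63
Read each symbol's code off the tree from the root (left child = 0, right child = 1).

Codes:
  F: 1110 (length 4)
  I: 10 (length 2)
  G: 0 (length 1)
  D: 110 (length 3)
  B: 1111 (length 4)
Average code length: 138/63 = 2.1905 bits/symbol


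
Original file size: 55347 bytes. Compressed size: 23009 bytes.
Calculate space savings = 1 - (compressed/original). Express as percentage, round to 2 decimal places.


ratio = compressed/original = 23009/55347 = 0.415723
savings = 1 - ratio = 1 - 0.415723 = 0.584277
as a percentage: 0.584277 * 100 = 58.43%

Space savings = 1 - 23009/55347 = 58.43%


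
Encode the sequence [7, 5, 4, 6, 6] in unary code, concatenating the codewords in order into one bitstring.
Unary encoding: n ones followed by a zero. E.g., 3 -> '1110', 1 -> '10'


Encode each number as n ones followed by a terminating 0:
  7 -> 11111110 (8 bits)
  5 -> 111110 (6 bits)
  4 -> 11110 (5 bits)
  6 -> 1111110 (7 bits)
  6 -> 1111110 (7 bits)
Total length = 8 + 6 + 5 + 7 + 7 = 33 bits.

Unary([7, 5, 4, 6, 6]) = 111111101111101111011111101111110 (33 bits)


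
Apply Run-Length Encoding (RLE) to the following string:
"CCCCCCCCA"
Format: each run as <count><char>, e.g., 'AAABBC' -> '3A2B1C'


Scanning runs left to right:
  i=0: run of 'C' x 8 -> '8C'
  i=8: run of 'A' x 1 -> '1A'

RLE = 8C1A


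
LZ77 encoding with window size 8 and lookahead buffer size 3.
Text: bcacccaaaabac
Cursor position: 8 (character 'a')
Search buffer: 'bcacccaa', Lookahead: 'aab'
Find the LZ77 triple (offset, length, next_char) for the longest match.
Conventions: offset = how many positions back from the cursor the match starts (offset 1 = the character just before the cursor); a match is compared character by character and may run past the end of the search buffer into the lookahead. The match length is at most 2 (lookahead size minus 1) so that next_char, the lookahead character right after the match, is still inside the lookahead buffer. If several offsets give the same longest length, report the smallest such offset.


Try each offset into the search buffer:
  offset=1 (pos 7, char 'a'): match length 2
  offset=2 (pos 6, char 'a'): match length 2
  offset=3 (pos 5, char 'c'): match length 0
  offset=4 (pos 4, char 'c'): match length 0
  offset=5 (pos 3, char 'c'): match length 0
  offset=6 (pos 2, char 'a'): match length 1
  offset=7 (pos 1, char 'c'): match length 0
  offset=8 (pos 0, char 'b'): match length 0
Longest match has length 2, found at offsets 1, 2; take the smallest, offset 1.
next_char = character at position 8 + 2 = 10 -> 'b'

Best match: offset=1, length=2 (matching 'aa' starting at position 7)
LZ77 triple: (1, 2, 'b')


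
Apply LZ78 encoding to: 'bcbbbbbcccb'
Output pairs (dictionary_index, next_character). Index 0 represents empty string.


LZ78 encoding steps:
Dictionary: {0: ''}
Step 1: w='' (idx 0), next='b' -> output (0, 'b'), add 'b' as idx 1
Step 2: w='' (idx 0), next='c' -> output (0, 'c'), add 'c' as idx 2
Step 3: w='b' (idx 1), next='b' -> output (1, 'b'), add 'bb' as idx 3
Step 4: w='bb' (idx 3), next='b' -> output (3, 'b'), add 'bbb' as idx 4
Step 5: w='c' (idx 2), next='c' -> output (2, 'c'), add 'cc' as idx 5
Step 6: w='c' (idx 2), next='b' -> output (2, 'b'), add 'cb' as idx 6


Encoded: [(0, 'b'), (0, 'c'), (1, 'b'), (3, 'b'), (2, 'c'), (2, 'b')]


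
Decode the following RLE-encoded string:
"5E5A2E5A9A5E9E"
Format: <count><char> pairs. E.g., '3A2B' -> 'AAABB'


Expanding each <count><char> pair:
  5E -> 'EEEEE'
  5A -> 'AAAAA'
  2E -> 'EE'
  5A -> 'AAAAA'
  9A -> 'AAAAAAAAA'
  5E -> 'EEEEE'
  9E -> 'EEEEEEEEE'

Decoded = EEEEEAAAAAEEAAAAAAAAAAAAAAEEEEEEEEEEEEEE


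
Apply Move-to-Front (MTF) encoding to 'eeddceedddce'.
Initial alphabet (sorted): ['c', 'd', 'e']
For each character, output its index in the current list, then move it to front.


MTF encoding:
'e': index 2 in ['c', 'd', 'e'] -> ['e', 'c', 'd']
'e': index 0 in ['e', 'c', 'd'] -> ['e', 'c', 'd']
'd': index 2 in ['e', 'c', 'd'] -> ['d', 'e', 'c']
'd': index 0 in ['d', 'e', 'c'] -> ['d', 'e', 'c']
'c': index 2 in ['d', 'e', 'c'] -> ['c', 'd', 'e']
'e': index 2 in ['c', 'd', 'e'] -> ['e', 'c', 'd']
'e': index 0 in ['e', 'c', 'd'] -> ['e', 'c', 'd']
'd': index 2 in ['e', 'c', 'd'] -> ['d', 'e', 'c']
'd': index 0 in ['d', 'e', 'c'] -> ['d', 'e', 'c']
'd': index 0 in ['d', 'e', 'c'] -> ['d', 'e', 'c']
'c': index 2 in ['d', 'e', 'c'] -> ['c', 'd', 'e']
'e': index 2 in ['c', 'd', 'e'] -> ['e', 'c', 'd']


Output: [2, 0, 2, 0, 2, 2, 0, 2, 0, 0, 2, 2]


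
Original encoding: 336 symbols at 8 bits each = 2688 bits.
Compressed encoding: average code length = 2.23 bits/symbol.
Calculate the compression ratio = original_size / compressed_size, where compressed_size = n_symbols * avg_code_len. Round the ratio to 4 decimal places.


original_size = n_symbols * orig_bits = 336 * 8 = 2688 bits
compressed_size = n_symbols * avg_code_len = 336 * 2.23 = 749.28 bits
ratio = original_size / compressed_size = 2688 / 749.28 = 3.5874

Compression ratio = 3.5874


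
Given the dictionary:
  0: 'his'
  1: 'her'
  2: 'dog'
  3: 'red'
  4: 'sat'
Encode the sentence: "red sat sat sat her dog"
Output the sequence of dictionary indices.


Look up each word in the dictionary:
  'red' -> 3
  'sat' -> 4
  'sat' -> 4
  'sat' -> 4
  'her' -> 1
  'dog' -> 2

Encoded: [3, 4, 4, 4, 1, 2]


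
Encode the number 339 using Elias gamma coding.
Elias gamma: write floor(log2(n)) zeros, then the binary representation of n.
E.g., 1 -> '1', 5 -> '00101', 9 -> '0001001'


num_bits = floor(log2(339)) + 1 = 9
leading_zeros = num_bits - 1 = 8
binary(339) = 101010011

Elias gamma(339) = '00000000' + '101010011' = 00000000101010011 (17 bits)


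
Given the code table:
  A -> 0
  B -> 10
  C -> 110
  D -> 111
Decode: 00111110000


Decoding:
0 -> A
0 -> A
111 -> D
110 -> C
0 -> A
0 -> A
0 -> A


Result: AADCAAA


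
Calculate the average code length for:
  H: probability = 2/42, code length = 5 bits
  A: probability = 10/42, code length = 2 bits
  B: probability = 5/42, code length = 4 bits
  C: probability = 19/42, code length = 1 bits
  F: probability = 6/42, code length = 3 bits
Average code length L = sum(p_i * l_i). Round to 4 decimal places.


Weighted contributions p_i * l_i:
  H: (2/42) * 5 = 10/42
  A: (10/42) * 2 = 20/42
  B: (5/42) * 4 = 20/42
  C: (19/42) * 1 = 19/42
  F: (6/42) * 3 = 18/42
Sum = (10 + 20 + 20 + 19 + 18)/42 = 87/42

L = 87/42 = 2.0714 bits/symbol


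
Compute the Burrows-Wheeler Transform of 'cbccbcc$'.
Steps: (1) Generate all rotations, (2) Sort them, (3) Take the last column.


Rotations (sorted):
  0: $cbccbcc -> last char: c
  1: bcc$cbcc -> last char: c
  2: bccbcc$c -> last char: c
  3: c$cbccbc -> last char: c
  4: cbcc$cbc -> last char: c
  5: cbccbcc$ -> last char: $
  6: cc$cbccb -> last char: b
  7: ccbcc$cb -> last char: b


BWT = ccccc$bb


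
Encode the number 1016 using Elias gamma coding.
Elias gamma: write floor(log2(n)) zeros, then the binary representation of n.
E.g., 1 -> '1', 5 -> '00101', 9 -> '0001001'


num_bits = floor(log2(1016)) + 1 = 10
leading_zeros = num_bits - 1 = 9
binary(1016) = 1111111000

Elias gamma(1016) = '000000000' + '1111111000' = 0000000001111111000 (19 bits)


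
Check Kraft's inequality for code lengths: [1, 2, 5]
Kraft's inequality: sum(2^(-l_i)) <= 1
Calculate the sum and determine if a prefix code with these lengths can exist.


Sum = 2^(-1) + 2^(-2) + 2^(-5)
    = 0.5 + 0.25 + 0.03125
    = 25/32 = 0.78125
Since 0.78125 <= 1, Kraft's inequality IS satisfied.
A prefix code with these lengths CAN exist.

Kraft sum = 0.78125. Satisfied.


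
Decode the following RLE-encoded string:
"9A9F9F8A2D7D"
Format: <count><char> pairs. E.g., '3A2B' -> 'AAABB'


Expanding each <count><char> pair:
  9A -> 'AAAAAAAAA'
  9F -> 'FFFFFFFFF'
  9F -> 'FFFFFFFFF'
  8A -> 'AAAAAAAA'
  2D -> 'DD'
  7D -> 'DDDDDDD'

Decoded = AAAAAAAAAFFFFFFFFFFFFFFFFFFAAAAAAAADDDDDDDDD


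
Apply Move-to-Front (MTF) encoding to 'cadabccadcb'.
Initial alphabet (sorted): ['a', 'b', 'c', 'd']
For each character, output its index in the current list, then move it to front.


MTF encoding:
'c': index 2 in ['a', 'b', 'c', 'd'] -> ['c', 'a', 'b', 'd']
'a': index 1 in ['c', 'a', 'b', 'd'] -> ['a', 'c', 'b', 'd']
'd': index 3 in ['a', 'c', 'b', 'd'] -> ['d', 'a', 'c', 'b']
'a': index 1 in ['d', 'a', 'c', 'b'] -> ['a', 'd', 'c', 'b']
'b': index 3 in ['a', 'd', 'c', 'b'] -> ['b', 'a', 'd', 'c']
'c': index 3 in ['b', 'a', 'd', 'c'] -> ['c', 'b', 'a', 'd']
'c': index 0 in ['c', 'b', 'a', 'd'] -> ['c', 'b', 'a', 'd']
'a': index 2 in ['c', 'b', 'a', 'd'] -> ['a', 'c', 'b', 'd']
'd': index 3 in ['a', 'c', 'b', 'd'] -> ['d', 'a', 'c', 'b']
'c': index 2 in ['d', 'a', 'c', 'b'] -> ['c', 'd', 'a', 'b']
'b': index 3 in ['c', 'd', 'a', 'b'] -> ['b', 'c', 'd', 'a']


Output: [2, 1, 3, 1, 3, 3, 0, 2, 3, 2, 3]


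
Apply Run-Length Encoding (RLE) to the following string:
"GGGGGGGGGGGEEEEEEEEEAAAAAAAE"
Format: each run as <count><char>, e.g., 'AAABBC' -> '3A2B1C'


Scanning runs left to right:
  i=0: run of 'G' x 11 -> '11G'
  i=11: run of 'E' x 9 -> '9E'
  i=20: run of 'A' x 7 -> '7A'
  i=27: run of 'E' x 1 -> '1E'

RLE = 11G9E7A1E


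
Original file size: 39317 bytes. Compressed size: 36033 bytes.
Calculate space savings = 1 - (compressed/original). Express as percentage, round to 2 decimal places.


ratio = compressed/original = 36033/39317 = 0.916474
savings = 1 - ratio = 1 - 0.916474 = 0.083526
as a percentage: 0.083526 * 100 = 8.35%

Space savings = 1 - 36033/39317 = 8.35%


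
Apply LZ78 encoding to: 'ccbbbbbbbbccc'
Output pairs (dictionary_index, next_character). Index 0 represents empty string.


LZ78 encoding steps:
Dictionary: {0: ''}
Step 1: w='' (idx 0), next='c' -> output (0, 'c'), add 'c' as idx 1
Step 2: w='c' (idx 1), next='b' -> output (1, 'b'), add 'cb' as idx 2
Step 3: w='' (idx 0), next='b' -> output (0, 'b'), add 'b' as idx 3
Step 4: w='b' (idx 3), next='b' -> output (3, 'b'), add 'bb' as idx 4
Step 5: w='bb' (idx 4), next='b' -> output (4, 'b'), add 'bbb' as idx 5
Step 6: w='b' (idx 3), next='c' -> output (3, 'c'), add 'bc' as idx 6
Step 7: w='c' (idx 1), next='c' -> output (1, 'c'), add 'cc' as idx 7


Encoded: [(0, 'c'), (1, 'b'), (0, 'b'), (3, 'b'), (4, 'b'), (3, 'c'), (1, 'c')]


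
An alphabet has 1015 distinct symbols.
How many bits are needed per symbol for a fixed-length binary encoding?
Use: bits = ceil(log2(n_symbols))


log2(1015) = 9.9873
Bracket: 2^9 = 512 < 1015 <= 2^10 = 1024
So ceil(log2(1015)) = 10

bits = ceil(log2(1015)) = ceil(9.9873) = 10 bits


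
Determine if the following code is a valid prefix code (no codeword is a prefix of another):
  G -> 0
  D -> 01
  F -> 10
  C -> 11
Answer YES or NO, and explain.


Checking each pair (does one codeword prefix another?):
  G='0' vs D='01': prefix -- VIOLATION

NO -- this is NOT a valid prefix code. G (0) is a prefix of D (01).


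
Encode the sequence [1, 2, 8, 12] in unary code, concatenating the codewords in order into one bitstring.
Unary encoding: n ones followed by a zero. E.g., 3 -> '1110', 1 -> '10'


Encode each number as n ones followed by a terminating 0:
  1 -> 10 (2 bits)
  2 -> 110 (3 bits)
  8 -> 111111110 (9 bits)
  12 -> 1111111111110 (13 bits)
Total length = 2 + 3 + 9 + 13 = 27 bits.

Unary([1, 2, 8, 12]) = 101101111111101111111111110 (27 bits)


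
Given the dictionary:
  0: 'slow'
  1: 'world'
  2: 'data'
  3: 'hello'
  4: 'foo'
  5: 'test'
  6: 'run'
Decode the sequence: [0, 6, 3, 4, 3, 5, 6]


Look up each index in the dictionary:
  0 -> 'slow'
  6 -> 'run'
  3 -> 'hello'
  4 -> 'foo'
  3 -> 'hello'
  5 -> 'test'
  6 -> 'run'

Decoded: "slow run hello foo hello test run"


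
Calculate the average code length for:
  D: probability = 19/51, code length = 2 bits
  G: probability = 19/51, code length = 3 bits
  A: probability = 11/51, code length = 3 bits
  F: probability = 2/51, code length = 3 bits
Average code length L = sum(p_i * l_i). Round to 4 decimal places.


Weighted contributions p_i * l_i:
  D: (19/51) * 2 = 38/51
  G: (19/51) * 3 = 57/51
  A: (11/51) * 3 = 33/51
  F: (2/51) * 3 = 6/51
Sum = (38 + 57 + 33 + 6)/51 = 134/51

L = 134/51 = 2.6275 bits/symbol


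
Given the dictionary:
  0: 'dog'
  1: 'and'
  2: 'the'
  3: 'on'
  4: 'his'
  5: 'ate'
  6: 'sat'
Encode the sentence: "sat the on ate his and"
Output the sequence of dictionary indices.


Look up each word in the dictionary:
  'sat' -> 6
  'the' -> 2
  'on' -> 3
  'ate' -> 5
  'his' -> 4
  'and' -> 1

Encoded: [6, 2, 3, 5, 4, 1]


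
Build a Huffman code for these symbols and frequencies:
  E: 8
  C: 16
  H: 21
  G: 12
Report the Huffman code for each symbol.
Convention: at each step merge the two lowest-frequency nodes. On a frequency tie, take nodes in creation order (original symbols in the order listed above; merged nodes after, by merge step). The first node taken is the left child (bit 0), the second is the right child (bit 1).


Huffman tree construction:
Step 1: Merge E(8) + G(12) = 20
Step 2: Merge C(16) + (E+G)(20) = 36
Step 3: Merge H(21) + (C+(E+G))(36) = 57
Read each symbol's code off the tree from the root (left child = 0, right child = 1).

Codes:
  E: 110 (length 3)
  C: 10 (length 2)
  H: 0 (length 1)
  G: 111 (length 3)
Average code length: 113/57 = 1.9825 bits/symbol


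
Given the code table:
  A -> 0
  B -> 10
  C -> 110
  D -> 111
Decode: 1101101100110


Decoding:
110 -> C
110 -> C
110 -> C
0 -> A
110 -> C


Result: CCCAC


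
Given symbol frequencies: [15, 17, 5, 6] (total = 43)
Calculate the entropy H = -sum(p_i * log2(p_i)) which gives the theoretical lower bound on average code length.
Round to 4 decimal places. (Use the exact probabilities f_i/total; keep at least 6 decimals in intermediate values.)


Per-symbol terms -p_i * log2(p_i) with p_i = f_i/43:
  p = 15/43 = 0.348837: log2(p) = -1.519374, -p*log2(p) = 0.530014
  p = 17/43 = 0.395349: log2(p) = -1.338802, -p*log2(p) = 0.529294
  p = 5/43 = 0.116279: log2(p) = -3.104337, -p*log2(p) = 0.360969
  p = 6/43 = 0.139535: log2(p) = -2.841302, -p*log2(p) = 0.396461
H = 0.530014 + 0.529294 + 0.360969 + 0.396461 = 1.816738

H = 1.8167 bits/symbol


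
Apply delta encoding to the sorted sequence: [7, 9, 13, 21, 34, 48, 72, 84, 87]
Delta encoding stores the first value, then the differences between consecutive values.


First value: 7
Deltas:
  9 - 7 = 2
  13 - 9 = 4
  21 - 13 = 8
  34 - 21 = 13
  48 - 34 = 14
  72 - 48 = 24
  84 - 72 = 12
  87 - 84 = 3


Delta encoded: [7, 2, 4, 8, 13, 14, 24, 12, 3]


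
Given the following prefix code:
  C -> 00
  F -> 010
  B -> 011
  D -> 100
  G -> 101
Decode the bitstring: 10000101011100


Decoding step by step:
Bits 100 -> D
Bits 00 -> C
Bits 101 -> G
Bits 011 -> B
Bits 100 -> D


Decoded message: DCGBD


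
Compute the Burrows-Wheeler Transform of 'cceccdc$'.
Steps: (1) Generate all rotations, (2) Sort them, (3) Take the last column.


Rotations (sorted):
  0: $cceccdc -> last char: c
  1: c$cceccd -> last char: d
  2: ccdc$cce -> last char: e
  3: cceccdc$ -> last char: $
  4: cdc$ccec -> last char: c
  5: ceccdc$c -> last char: c
  6: dc$ccecc -> last char: c
  7: eccdc$cc -> last char: c


BWT = cde$cccc


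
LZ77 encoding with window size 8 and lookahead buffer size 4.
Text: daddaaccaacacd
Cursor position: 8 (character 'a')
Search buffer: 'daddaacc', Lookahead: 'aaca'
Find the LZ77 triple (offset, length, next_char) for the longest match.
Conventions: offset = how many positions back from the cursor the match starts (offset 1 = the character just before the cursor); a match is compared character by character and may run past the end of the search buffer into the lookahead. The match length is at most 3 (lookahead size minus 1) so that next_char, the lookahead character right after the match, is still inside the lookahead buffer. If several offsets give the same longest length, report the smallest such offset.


Try each offset into the search buffer:
  offset=1 (pos 7, char 'c'): match length 0
  offset=2 (pos 6, char 'c'): match length 0
  offset=3 (pos 5, char 'a'): match length 1
  offset=4 (pos 4, char 'a'): match length 3
  offset=5 (pos 3, char 'd'): match length 0
  offset=6 (pos 2, char 'd'): match length 0
  offset=7 (pos 1, char 'a'): match length 1
  offset=8 (pos 0, char 'd'): match length 0
Longest match has length 3 at offset 4.
next_char = character at position 8 + 3 = 11 -> 'a'

Best match: offset=4, length=3 (matching 'aac' starting at position 4)
LZ77 triple: (4, 3, 'a')


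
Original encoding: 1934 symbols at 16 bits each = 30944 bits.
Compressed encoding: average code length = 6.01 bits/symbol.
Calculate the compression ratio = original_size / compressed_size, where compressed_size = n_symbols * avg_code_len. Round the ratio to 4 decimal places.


original_size = n_symbols * orig_bits = 1934 * 16 = 30944 bits
compressed_size = n_symbols * avg_code_len = 1934 * 6.01 = 11623.34 bits
ratio = original_size / compressed_size = 30944 / 11623.34 = 2.6622

Compression ratio = 2.6622


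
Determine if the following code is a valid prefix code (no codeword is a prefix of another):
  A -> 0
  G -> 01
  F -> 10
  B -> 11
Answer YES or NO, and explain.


Checking each pair (does one codeword prefix another?):
  A='0' vs G='01': prefix -- VIOLATION

NO -- this is NOT a valid prefix code. A (0) is a prefix of G (01).


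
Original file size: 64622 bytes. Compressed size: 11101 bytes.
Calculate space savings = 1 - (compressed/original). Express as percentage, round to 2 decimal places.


ratio = compressed/original = 11101/64622 = 0.171784
savings = 1 - ratio = 1 - 0.171784 = 0.828216
as a percentage: 0.828216 * 100 = 82.82%

Space savings = 1 - 11101/64622 = 82.82%


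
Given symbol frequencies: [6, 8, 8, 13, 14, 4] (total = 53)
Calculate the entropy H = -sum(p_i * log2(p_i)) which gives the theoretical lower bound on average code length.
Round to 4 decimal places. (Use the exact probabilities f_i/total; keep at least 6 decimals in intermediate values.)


Per-symbol terms -p_i * log2(p_i) with p_i = f_i/53:
  p = 6/53 = 0.113208: log2(p) = -3.142958, -p*log2(p) = 0.355807
  p = 8/53 = 0.150943: log2(p) = -2.727920, -p*log2(p) = 0.411762
  p = 8/53 = 0.150943: log2(p) = -2.727920, -p*log2(p) = 0.411762
  p = 13/53 = 0.245283: log2(p) = -2.027481, -p*log2(p) = 0.497307
  p = 14/53 = 0.264151: log2(p) = -1.920566, -p*log2(p) = 0.507319
  p = 4/53 = 0.075472: log2(p) = -3.727920, -p*log2(p) = 0.281352
H = 0.355807 + 0.411762 + 0.411762 + 0.497307 + 0.507319 + 0.281352 = 2.465309

H = 2.4653 bits/symbol


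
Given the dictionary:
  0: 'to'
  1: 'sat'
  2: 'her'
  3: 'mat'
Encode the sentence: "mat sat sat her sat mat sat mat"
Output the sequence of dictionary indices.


Look up each word in the dictionary:
  'mat' -> 3
  'sat' -> 1
  'sat' -> 1
  'her' -> 2
  'sat' -> 1
  'mat' -> 3
  'sat' -> 1
  'mat' -> 3

Encoded: [3, 1, 1, 2, 1, 3, 1, 3]


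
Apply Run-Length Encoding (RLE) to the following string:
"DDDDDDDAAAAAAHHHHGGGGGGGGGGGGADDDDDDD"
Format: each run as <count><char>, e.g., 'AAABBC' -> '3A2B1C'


Scanning runs left to right:
  i=0: run of 'D' x 7 -> '7D'
  i=7: run of 'A' x 6 -> '6A'
  i=13: run of 'H' x 4 -> '4H'
  i=17: run of 'G' x 12 -> '12G'
  i=29: run of 'A' x 1 -> '1A'
  i=30: run of 'D' x 7 -> '7D'

RLE = 7D6A4H12G1A7D


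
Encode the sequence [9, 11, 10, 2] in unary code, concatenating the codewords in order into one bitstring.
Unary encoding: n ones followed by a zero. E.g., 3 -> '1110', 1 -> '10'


Encode each number as n ones followed by a terminating 0:
  9 -> 1111111110 (10 bits)
  11 -> 111111111110 (12 bits)
  10 -> 11111111110 (11 bits)
  2 -> 110 (3 bits)
Total length = 10 + 12 + 11 + 3 = 36 bits.

Unary([9, 11, 10, 2]) = 111111111011111111111011111111110110 (36 bits)


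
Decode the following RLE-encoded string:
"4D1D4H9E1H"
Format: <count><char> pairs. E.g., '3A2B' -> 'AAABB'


Expanding each <count><char> pair:
  4D -> 'DDDD'
  1D -> 'D'
  4H -> 'HHHH'
  9E -> 'EEEEEEEEE'
  1H -> 'H'

Decoded = DDDDDHHHHEEEEEEEEEH


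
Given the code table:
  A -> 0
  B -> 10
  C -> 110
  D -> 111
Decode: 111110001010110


Decoding:
111 -> D
110 -> C
0 -> A
0 -> A
10 -> B
10 -> B
110 -> C


Result: DCAABBC


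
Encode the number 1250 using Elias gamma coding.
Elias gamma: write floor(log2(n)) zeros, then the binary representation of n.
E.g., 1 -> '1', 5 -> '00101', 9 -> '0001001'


num_bits = floor(log2(1250)) + 1 = 11
leading_zeros = num_bits - 1 = 10
binary(1250) = 10011100010

Elias gamma(1250) = '0000000000' + '10011100010' = 000000000010011100010 (21 bits)


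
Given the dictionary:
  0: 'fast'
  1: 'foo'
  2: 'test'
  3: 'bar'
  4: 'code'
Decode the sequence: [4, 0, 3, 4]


Look up each index in the dictionary:
  4 -> 'code'
  0 -> 'fast'
  3 -> 'bar'
  4 -> 'code'

Decoded: "code fast bar code"


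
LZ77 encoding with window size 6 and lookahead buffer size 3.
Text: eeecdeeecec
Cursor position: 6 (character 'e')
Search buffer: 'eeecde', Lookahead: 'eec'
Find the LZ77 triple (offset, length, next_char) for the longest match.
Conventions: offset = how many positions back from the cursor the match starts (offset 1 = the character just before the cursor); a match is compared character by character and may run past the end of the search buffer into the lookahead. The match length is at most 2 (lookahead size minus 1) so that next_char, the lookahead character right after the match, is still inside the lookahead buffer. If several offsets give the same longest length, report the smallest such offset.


Try each offset into the search buffer:
  offset=1 (pos 5, char 'e'): match length 2
  offset=2 (pos 4, char 'd'): match length 0
  offset=3 (pos 3, char 'c'): match length 0
  offset=4 (pos 2, char 'e'): match length 1
  offset=5 (pos 1, char 'e'): match length 2
  offset=6 (pos 0, char 'e'): match length 2
Longest match has length 2, found at offsets 1, 5, 6; take the smallest, offset 1.
next_char = character at position 6 + 2 = 8 -> 'c'

Best match: offset=1, length=2 (matching 'ee' starting at position 5)
LZ77 triple: (1, 2, 'c')


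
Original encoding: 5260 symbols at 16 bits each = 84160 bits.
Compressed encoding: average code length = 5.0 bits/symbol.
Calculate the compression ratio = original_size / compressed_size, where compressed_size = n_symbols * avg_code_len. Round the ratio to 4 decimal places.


original_size = n_symbols * orig_bits = 5260 * 16 = 84160 bits
compressed_size = n_symbols * avg_code_len = 5260 * 5.0 = 26300.0 bits
ratio = original_size / compressed_size = 84160 / 26300.0 = 3.2

Compression ratio = 3.2


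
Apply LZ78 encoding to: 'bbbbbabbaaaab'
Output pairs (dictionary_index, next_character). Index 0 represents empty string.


LZ78 encoding steps:
Dictionary: {0: ''}
Step 1: w='' (idx 0), next='b' -> output (0, 'b'), add 'b' as idx 1
Step 2: w='b' (idx 1), next='b' -> output (1, 'b'), add 'bb' as idx 2
Step 3: w='bb' (idx 2), next='a' -> output (2, 'a'), add 'bba' as idx 3
Step 4: w='bba' (idx 3), next='a' -> output (3, 'a'), add 'bbaa' as idx 4
Step 5: w='' (idx 0), next='a' -> output (0, 'a'), add 'a' as idx 5
Step 6: w='a' (idx 5), next='b' -> output (5, 'b'), add 'ab' as idx 6


Encoded: [(0, 'b'), (1, 'b'), (2, 'a'), (3, 'a'), (0, 'a'), (5, 'b')]


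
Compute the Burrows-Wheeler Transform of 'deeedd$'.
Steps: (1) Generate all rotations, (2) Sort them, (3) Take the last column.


Rotations (sorted):
  0: $deeedd -> last char: d
  1: d$deeed -> last char: d
  2: dd$deee -> last char: e
  3: deeedd$ -> last char: $
  4: edd$dee -> last char: e
  5: eedd$de -> last char: e
  6: eeedd$d -> last char: d


BWT = dde$eed


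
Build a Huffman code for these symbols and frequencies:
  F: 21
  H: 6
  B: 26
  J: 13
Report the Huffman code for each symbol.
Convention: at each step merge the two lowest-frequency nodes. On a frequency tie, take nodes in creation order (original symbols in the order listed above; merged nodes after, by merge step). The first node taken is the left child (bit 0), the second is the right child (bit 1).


Huffman tree construction:
Step 1: Merge H(6) + J(13) = 19
Step 2: Merge (H+J)(19) + F(21) = 40
Step 3: Merge B(26) + ((H+J)+F)(40) = 66
Read each symbol's code off the tree from the root (left child = 0, right child = 1).

Codes:
  F: 11 (length 2)
  H: 100 (length 3)
  B: 0 (length 1)
  J: 101 (length 3)
Average code length: 125/66 = 1.8939 bits/symbol


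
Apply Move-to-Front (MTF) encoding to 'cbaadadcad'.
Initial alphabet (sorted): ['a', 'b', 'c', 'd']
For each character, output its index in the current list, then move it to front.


MTF encoding:
'c': index 2 in ['a', 'b', 'c', 'd'] -> ['c', 'a', 'b', 'd']
'b': index 2 in ['c', 'a', 'b', 'd'] -> ['b', 'c', 'a', 'd']
'a': index 2 in ['b', 'c', 'a', 'd'] -> ['a', 'b', 'c', 'd']
'a': index 0 in ['a', 'b', 'c', 'd'] -> ['a', 'b', 'c', 'd']
'd': index 3 in ['a', 'b', 'c', 'd'] -> ['d', 'a', 'b', 'c']
'a': index 1 in ['d', 'a', 'b', 'c'] -> ['a', 'd', 'b', 'c']
'd': index 1 in ['a', 'd', 'b', 'c'] -> ['d', 'a', 'b', 'c']
'c': index 3 in ['d', 'a', 'b', 'c'] -> ['c', 'd', 'a', 'b']
'a': index 2 in ['c', 'd', 'a', 'b'] -> ['a', 'c', 'd', 'b']
'd': index 2 in ['a', 'c', 'd', 'b'] -> ['d', 'a', 'c', 'b']


Output: [2, 2, 2, 0, 3, 1, 1, 3, 2, 2]
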